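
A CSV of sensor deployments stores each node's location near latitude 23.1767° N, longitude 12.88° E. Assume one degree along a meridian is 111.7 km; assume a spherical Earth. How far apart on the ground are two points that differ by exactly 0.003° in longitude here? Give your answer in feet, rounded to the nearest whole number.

1011 feet

One degree of longitude here spans 111700 × cos 23.1767° = 111700 × 0.9193 ≈ 102685 m; 0.003° of that is 308.056 m.
In feet: 308.056 m ÷ 0.3048 ≈ 1010.7 ft.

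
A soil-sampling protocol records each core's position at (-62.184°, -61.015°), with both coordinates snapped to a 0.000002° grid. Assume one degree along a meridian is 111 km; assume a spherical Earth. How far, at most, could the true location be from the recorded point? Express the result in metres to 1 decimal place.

With a 0.000002° grid the true value lies within half a step, ±0.000002°/2 = ±1e-06°, of the stored one.
North–south component: 1e-06° × 111000 = 0.111 m.
East–west component at 62.184°: 1e-06° × 111000 × cos 62.184° ≈ 1e-06 × 51796.3 ≈ 0.0517963 m.
Combining orthogonally: (0.111² + 0.0517963²)^½ ≈ 0.12249 m.

0.1 metres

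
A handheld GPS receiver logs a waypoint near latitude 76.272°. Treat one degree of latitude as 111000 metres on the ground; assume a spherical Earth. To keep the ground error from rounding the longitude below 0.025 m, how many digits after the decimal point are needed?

At 76.272° one degree of longitude covers 111000 × cos 76.272° ≈ 111000 × 0.2373 ≈ 26341.7 m.
With N decimal places the half-ulp bound is 0.5·10⁻ᴺ°, or 0.5·10⁻ᴺ × 26341.7 m on the ground.
Need 0.5 × 26341.7 × 10⁻ᴺ ≤ 0.025 → 10⁻ᴺ ≤ 1.898e-06, so N ≥ 5.72.
N = 5 would give 0.132 m (too coarse); N = 6 gives 0.0132 m ≤ 0.025 m.

6 decimal places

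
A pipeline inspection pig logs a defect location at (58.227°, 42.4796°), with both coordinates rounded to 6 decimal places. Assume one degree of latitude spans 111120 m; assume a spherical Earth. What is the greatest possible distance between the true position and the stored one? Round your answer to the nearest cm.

Rounding to 6 decimal places leaves each coordinate within ±5e-07° of the true value.
Latitude error → 5e-07 × 111120 = 0.05556 m along the meridian.
E–W at 58.227°: 5e-07° × 111120 × cos 58.227° = 5e-07 × 111120 × 0.5266 ≈ 0.0292554 m.
The two errors are perpendicular, so the maximum displacement is √(0.05556² + 0.0292554²) ≈ 0.0627917 m.
That is 0.0627917 m = 6.2792 cm.

6 cm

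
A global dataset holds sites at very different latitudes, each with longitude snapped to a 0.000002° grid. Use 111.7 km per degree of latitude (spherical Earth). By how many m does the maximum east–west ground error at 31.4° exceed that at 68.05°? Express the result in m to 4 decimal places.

With a 0.000002° grid the true value lies within half a step, ±0.000002°/2 = ±1e-06°, of the stored one.
Error at 31.4° = 1e-06° × 111700 × cos 31.4° ≈ 0.1117 × 0.8536 = 0.095342 m.
Error at 68.05° = 1e-06° × 111700 × cos 68.05° ≈ 0.1117 × 0.3738 = 0.041753 m.
Difference: 0.095342 − 0.041753 = 0.053588 m.

0.0536 m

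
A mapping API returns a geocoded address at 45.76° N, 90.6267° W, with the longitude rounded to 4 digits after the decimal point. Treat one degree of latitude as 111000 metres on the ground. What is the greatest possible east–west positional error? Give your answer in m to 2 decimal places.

3.87 m

Rounding to 4 decimal places leaves the longitude within ±5e-05° of the true value.
One degree of longitude at 45.76° is 111000 × cos 45.76° ≈ 111000 × 0.6977 = 77440.9 m.
So at most 5e-05° × 77440.9 ≈ 3.87204 m east–west.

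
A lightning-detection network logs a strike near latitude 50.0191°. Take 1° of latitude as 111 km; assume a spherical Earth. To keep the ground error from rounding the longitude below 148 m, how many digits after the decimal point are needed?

3

At 50.0191° one degree of longitude covers 111000 × cos 50.0191° ≈ 111000 × 0.6425 ≈ 71321.1 m.
With N decimal places the half-ulp bound is 0.5·10⁻ᴺ°, or 0.5·10⁻ᴺ × 71321.1 m on the ground.
Need 0.5 × 71321.1 × 10⁻ᴺ ≤ 148 → 10⁻ᴺ ≤ 4.150e-03, so N ≥ 2.38.
So 3 decimal places suffice (35.7 m); 2 would allow up to 357 m.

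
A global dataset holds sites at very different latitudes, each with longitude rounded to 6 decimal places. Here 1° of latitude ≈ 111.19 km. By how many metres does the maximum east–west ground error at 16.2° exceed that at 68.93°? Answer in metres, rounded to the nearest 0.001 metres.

0.033 metres

Rounding to 6 decimal places leaves the longitude within ±5e-07° of the true value.
At 16.2°: 5e-07° × 111190 × cos 16.2° = 5e-07 × 111190 × 0.9603 ≈ 0.053388 m.
At 68.93°: 5e-07° × 111190 × cos 68.93° = 5e-07 × 111190 × 0.3595 ≈ 0.019987 m.
Difference: 0.053388 − 0.019987 = 0.033401 m.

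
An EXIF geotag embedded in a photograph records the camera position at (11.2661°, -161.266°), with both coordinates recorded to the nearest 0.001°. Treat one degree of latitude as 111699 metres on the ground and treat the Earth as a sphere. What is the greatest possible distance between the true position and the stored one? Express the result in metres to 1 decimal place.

78.2 metres

Rounding to 3 decimal places leaves each coordinate within ±0.0005° of the true value.
North–south component: 0.0005° × 111699 = 55.8495 m.
E–W at 11.2661°: 0.0005° × 111699 × cos 11.2661° = 0.0005 × 111699 × 0.9807 ≈ 54.7733 m.
Worst case both components are at the extreme and orthogonal: √(55.8495² + 54.7733²) ≈ 78.2258 m.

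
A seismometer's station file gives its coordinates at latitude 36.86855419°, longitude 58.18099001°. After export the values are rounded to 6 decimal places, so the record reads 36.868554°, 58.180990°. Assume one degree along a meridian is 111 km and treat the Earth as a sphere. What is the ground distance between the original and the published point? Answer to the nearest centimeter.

2 centimeters

Δlat = 36.86855419 − 36.868554 = +0.00000019°; Δlon = 58.18099001 − 58.180990 = +0.00000001°.
North–south shift: 0.00000019 × 111000 = 0.02109 m.
E–W at 36.8686°: 0.00000001° × 111000 × cos 36.8686° = 0.00000001 × 111000 × 0.8000 ≈ 0.000888016 m.
Hypotenuse of the two orthogonal shifts: √(0.02109² + 0.000888016²) = 0.0211087 m.
That is 0.0211087 m = 2.1109 cm.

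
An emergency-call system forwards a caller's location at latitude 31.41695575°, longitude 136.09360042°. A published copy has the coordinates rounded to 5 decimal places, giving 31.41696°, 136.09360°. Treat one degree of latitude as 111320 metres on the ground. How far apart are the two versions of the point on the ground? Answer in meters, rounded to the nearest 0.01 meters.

0.47 meters

Δlat = 31.41695575 − 31.41696 = -0.00000425°; Δlon = 136.09360042 − 136.09360 = +0.00000042°.
N–S: -0.00000425° × 111320 m/° = -0.47311 m.
East–west at this latitude: 0.00000042° × 111320 × cos 31.417° ≈ 0.00000042 × 95000.1 = 0.0399 m.
Combined displacement = (0.47311² + 0.0399²)^½ ≈ 0.47479 m.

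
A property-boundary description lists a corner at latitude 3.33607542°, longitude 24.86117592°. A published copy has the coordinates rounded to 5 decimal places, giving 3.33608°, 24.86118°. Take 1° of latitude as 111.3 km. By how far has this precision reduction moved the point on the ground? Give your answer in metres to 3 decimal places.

Δlat = 3.33607542 − 3.33608 = -0.00000458°; Δlon = 24.86117592 − 24.86118 = -0.00000408°.
North–south shift: -0.00000458 × 111300 = -0.509754 m.
E–W at 3.33608°: -0.00000408° × 111300 × cos 3.33608° = -0.00000408 × 111300 × 0.9983 ≈ -0.453334 m.
Distance: √(0.509754² + 0.453334²) ≈ 0.682174 m.

0.682 metres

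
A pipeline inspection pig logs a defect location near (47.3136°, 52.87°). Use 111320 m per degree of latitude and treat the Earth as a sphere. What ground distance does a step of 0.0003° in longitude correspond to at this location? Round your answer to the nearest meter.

23 meters

At 47.3136° a degree of longitude is 111320 × cos 47.3136° ≈ 75473.3 m, so 0.0003° corresponds to 22.642 m.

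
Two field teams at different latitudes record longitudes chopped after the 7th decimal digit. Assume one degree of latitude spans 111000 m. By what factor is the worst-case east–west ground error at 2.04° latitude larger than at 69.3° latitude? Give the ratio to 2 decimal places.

Truncating at 7 decimal places can drop up to a full unit in the last place, so the longitude may be off by as much as 1e-07°.
Error at 2.04° = 1e-07° × 111000 × cos 2.04° ≈ 0.0111 × 0.9994 = 0.011093 m.
Error at 69.3° = 1e-07° × 111000 × cos 69.3° ≈ 0.0111 × 0.3535 = 0.0039236 m.
The ratio reduces to cos 2.04° / cos 69.3° = 0.9994/0.3535 ≈ 2.8273.

2.83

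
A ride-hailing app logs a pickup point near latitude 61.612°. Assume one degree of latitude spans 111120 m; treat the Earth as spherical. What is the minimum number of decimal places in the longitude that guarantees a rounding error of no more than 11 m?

At 61.612° one degree of longitude covers 111120 × cos 61.612° ≈ 111120 × 0.4754 ≈ 52830.9 m.
Rounding to N decimal places gives at most 0.5 × 10⁻ᴺ degrees of error, i.e. 0.5 × 10⁻ᴺ × 52830.9 m.
Setting 26415.4 × 10⁻ᴺ ≤ 11 gives 10ᴺ ≥ 2401, i.e. N ≥ 3.38.
So 4 decimal places suffice (2.64 m); 3 would allow up to 26.4 m.

4 decimal places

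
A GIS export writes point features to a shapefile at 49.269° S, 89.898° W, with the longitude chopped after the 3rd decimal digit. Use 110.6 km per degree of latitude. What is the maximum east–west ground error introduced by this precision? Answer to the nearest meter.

Truncating at 3 decimal places can drop up to a full unit in the last place, so the longitude may be off by as much as 0.001°.
One degree of longitude at 49.269° is 110600 × cos 49.269° ≈ 110600 × 0.6525 = 72167.4 m.
So at most 0.001° × 72167.4 ≈ 72.1674 m east–west.

72 meters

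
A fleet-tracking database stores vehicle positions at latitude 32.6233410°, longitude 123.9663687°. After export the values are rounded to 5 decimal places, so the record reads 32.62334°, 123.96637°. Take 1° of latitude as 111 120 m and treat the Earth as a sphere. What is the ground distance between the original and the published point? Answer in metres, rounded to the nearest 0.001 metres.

0.165 metres

The latitude changed by +0.0000010° and the longitude by -0.0000013°.
N–S: 0.0000010° × 111120 m/° = 0.11112 m.
E–W at 32.6233°: -0.0000013° × 111120 × cos 32.6233° = -0.0000013 × 111120 × 0.8422 ≈ -0.121666 m.
Combined displacement = (0.11112² + 0.121666²)^½ ≈ 0.164773 m.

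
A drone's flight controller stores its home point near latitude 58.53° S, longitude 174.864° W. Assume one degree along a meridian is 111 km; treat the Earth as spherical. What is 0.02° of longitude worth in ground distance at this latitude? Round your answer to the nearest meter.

At 58.53° a degree of longitude is 111000 × cos 58.53° ≈ 57947.8 m, so 0.02° corresponds to 1158.96 m.

1159 meters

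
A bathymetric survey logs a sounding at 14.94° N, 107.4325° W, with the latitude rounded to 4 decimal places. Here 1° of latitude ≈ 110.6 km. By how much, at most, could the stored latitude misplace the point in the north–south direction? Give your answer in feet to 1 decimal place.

18.1 feet

Rounding to 4 decimal places leaves the latitude within ±5e-05° of the true value.
Along the meridian that is 5e-05° × 110600 m/° = 5.53 m.
In feet: 5.53 m ÷ 0.3048 ≈ 18.143 ft.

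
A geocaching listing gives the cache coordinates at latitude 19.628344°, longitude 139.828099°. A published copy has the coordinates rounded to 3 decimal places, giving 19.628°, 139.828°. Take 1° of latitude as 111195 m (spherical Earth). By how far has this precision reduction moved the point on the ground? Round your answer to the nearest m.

Δlat = 19.628344 − 19.628 = +0.000344°; Δlon = 139.828099 − 139.828 = +0.000099°.
N–S: 0.000344° × 111195 m/° = 38.2511 m.
E–W at 19.628°: 0.000099° × 111195 × cos 19.628° = 0.000099 × 111195 × 0.9419 ≈ 10.3686 m.
Hypotenuse of the two orthogonal shifts: √(38.2511² + 10.3686²) = 39.6315 m.

40 m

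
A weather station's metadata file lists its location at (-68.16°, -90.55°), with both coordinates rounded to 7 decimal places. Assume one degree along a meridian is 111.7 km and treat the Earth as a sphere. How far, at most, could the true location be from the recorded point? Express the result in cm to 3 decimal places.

Rounding to 7 decimal places leaves each coordinate within ±5e-08° of the true value.
N–S: 5e-08° × 111700 m/° = 0.005585 m.
Longitude error → 5e-08 × 111700 × cos 68.16° = 5e-08 × 111700 × 0.3720 ≈ 0.00207771 m.
Combining orthogonally: (0.005585² + 0.00207771²)^½ ≈ 0.00595895 m.
That is 0.00595895 m = 0.5959 cm.

0.596 cm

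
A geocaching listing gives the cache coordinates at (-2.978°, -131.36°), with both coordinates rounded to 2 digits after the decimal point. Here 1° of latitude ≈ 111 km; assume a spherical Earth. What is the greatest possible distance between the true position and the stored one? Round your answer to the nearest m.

784 m

Rounding to 2 decimal places leaves each coordinate within ±0.005° of the true value.
North–south component: 0.005° × 111000 = 555 m.
Longitude error → 0.005 × 111000 × cos 2.978° = 0.005 × 111000 × 0.9986 ≈ 554.251 m.
Combining orthogonally: (555² + 554.251²)^½ ≈ 784.359 m.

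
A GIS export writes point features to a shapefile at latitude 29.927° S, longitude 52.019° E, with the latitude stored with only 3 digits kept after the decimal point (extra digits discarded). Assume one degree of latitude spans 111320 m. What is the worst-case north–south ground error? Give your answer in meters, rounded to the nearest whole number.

Truncating at 3 decimal places can drop up to a full unit in the last place, so the latitude may be off by as much as 0.001°.
North–south distance: 0.001° × 111320 m/° = 111.32 m.

111 meters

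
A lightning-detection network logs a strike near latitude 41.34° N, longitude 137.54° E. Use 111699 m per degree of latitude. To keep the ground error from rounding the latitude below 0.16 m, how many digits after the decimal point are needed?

6 decimal places

One degree of latitude covers 111699 m.
Rounding to N decimal places gives at most 0.5 × 10⁻ᴺ degrees of error, i.e. 0.5 × 10⁻ᴺ × 111699 m.
Need 0.5 × 111699 × 10⁻ᴺ ≤ 0.16 → 10⁻ᴺ ≤ 2.865e-06, so N ≥ 5.54.
N = 5 would give 0.558 m (too coarse); N = 6 gives 0.0558 m ≤ 0.16 m.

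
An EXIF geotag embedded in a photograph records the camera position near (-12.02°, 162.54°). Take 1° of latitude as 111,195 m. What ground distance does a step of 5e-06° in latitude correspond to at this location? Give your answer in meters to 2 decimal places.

0.56 meters

5e-06° × 111195 m/° = 0.555975 m.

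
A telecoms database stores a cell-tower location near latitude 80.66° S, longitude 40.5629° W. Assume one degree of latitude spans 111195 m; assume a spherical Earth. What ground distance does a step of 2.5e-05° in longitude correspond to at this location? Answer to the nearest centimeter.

45 centimeters

One degree of longitude here spans 111195 × cos 80.66° = 111195 × 0.1623 ≈ 18046.1 m; 2.5e-05° of that is 0.451154 m.
That is 0.451154 m = 45.115 cm.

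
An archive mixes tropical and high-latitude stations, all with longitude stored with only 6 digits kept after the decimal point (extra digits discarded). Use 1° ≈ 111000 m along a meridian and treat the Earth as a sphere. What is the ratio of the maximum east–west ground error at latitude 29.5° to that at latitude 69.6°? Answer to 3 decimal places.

Truncating at 6 decimal places can drop up to a full unit in the last place, so the longitude may be off by as much as 1e-06°.
Error at 29.5° = 1e-06° × 111000 × cos 29.5° ≈ 0.111 × 0.8704 = 0.096609 m.
At 69.6°: 1e-06° × 111000 × cos 69.6° = 1e-06 × 111000 × 0.3486 ≈ 0.038691 m.
The ratio reduces to cos 29.5° / cos 69.6° = 0.8704/0.3486 ≈ 2.4969.

2.497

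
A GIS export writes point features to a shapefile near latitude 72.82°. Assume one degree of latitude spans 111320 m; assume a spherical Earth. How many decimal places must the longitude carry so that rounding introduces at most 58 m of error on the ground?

At 72.82° one degree of longitude covers 111320 × cos 72.82° ≈ 111320 × 0.2954 ≈ 32881.1 m.
With N decimal places the half-ulp bound is 0.5·10⁻ᴺ°, or 0.5·10⁻ᴺ × 32881.1 m on the ground.
Setting 16440.5 × 10⁻ᴺ ≤ 58 gives 10ᴺ ≥ 283.5, i.e. N ≥ 2.45.
N = 2 would give 164 m (too coarse); N = 3 gives 16.4 m ≤ 58 m.

3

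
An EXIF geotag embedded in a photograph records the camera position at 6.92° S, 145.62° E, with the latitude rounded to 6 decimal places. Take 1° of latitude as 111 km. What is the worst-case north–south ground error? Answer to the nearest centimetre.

6 centimetres

Rounding to 6 decimal places leaves the latitude within ±5e-07° of the true value.
Along the meridian that is 5e-07° × 111000 m/° = 0.0555 m.
That is 0.0555 m = 5.55 cm.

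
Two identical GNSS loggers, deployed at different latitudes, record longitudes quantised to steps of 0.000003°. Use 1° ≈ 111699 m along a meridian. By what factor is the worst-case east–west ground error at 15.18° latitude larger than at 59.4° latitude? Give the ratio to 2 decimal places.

With a 0.000003° grid the true value lies within half a step, ±0.000003°/2 = ±1.5e-06°, of the stored one.
Error at 15.18° = 1.5e-06° × 111699 × cos 15.18° ≈ 0.16755 × 0.9651 = 0.1617 m.
Error at 59.4° = 1.5e-06° × 111699 × cos 59.4° ≈ 0.16755 × 0.5090 = 0.085289 m.
The ratio reduces to cos 15.18° / cos 59.4° = 0.9651/0.5090 ≈ 1.8959.

1.90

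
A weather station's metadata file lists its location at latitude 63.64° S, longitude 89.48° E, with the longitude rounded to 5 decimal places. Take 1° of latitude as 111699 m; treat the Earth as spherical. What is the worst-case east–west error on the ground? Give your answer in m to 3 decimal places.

0.248 m

Rounding to 5 decimal places leaves the longitude within ±5e-06° of the true value.
One degree of longitude at 63.64° is 111699 × cos 63.64° ≈ 111699 × 0.4440 = 49595.4 m.
Maximum E–W displacement: 5e-06 × 49595.4 = 0.247977 m.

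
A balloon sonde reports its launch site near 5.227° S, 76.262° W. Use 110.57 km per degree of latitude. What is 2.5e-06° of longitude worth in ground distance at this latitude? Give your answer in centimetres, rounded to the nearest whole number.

28 centimetres

2.5e-06° of longitude at 5.227° is 2.5e-06 × 110570 × cos 5.227° ≈ 2.5e-06 × 110110 = 0.275276 m.
That is 0.275276 m = 27.528 cm.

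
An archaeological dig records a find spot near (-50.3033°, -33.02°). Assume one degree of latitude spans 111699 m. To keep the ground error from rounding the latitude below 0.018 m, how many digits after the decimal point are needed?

One degree of latitude covers 111699 m.
With N decimal places the half-ulp bound is 0.5·10⁻ᴺ°, or 0.5·10⁻ᴺ × 111699 m on the ground.
Setting 55849.5 × 10⁻ᴺ ≤ 0.018 gives 10ᴺ ≥ 3.103e+06, i.e. N ≥ 6.49.
So 7 decimal places suffice (0.00558 m); 6 would allow up to 0.0558 m.

7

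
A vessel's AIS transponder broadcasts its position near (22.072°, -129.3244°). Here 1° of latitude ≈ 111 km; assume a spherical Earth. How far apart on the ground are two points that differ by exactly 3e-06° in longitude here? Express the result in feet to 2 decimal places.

1.01 feet

At 22.072° a degree of longitude is 111000 × cos 22.072° ≈ 102865 m, so 3e-06° corresponds to 0.308595 m.
In feet: 0.308595 m ÷ 0.3048 ≈ 1.0125 ft.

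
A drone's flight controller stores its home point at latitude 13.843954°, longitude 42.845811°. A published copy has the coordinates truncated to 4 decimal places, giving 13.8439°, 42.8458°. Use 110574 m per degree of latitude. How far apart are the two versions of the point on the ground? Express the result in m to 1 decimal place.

6.1 m

The latitude changed by +0.000054° and the longitude by +0.000011°.
N–S: 0.000054° × 110574 m/° = 5.971 m.
E–W at 13.8439°: 0.000011° × 110574 × cos 13.8439° = 0.000011 × 110574 × 0.9710 ≈ 1.18098 m.
Combined displacement = (5.971² + 1.18098²)^½ ≈ 6.08667 m.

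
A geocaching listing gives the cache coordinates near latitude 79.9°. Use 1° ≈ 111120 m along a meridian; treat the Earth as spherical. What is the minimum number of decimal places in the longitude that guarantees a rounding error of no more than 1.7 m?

At 79.9° one degree of longitude covers 111120 × cos 79.9° ≈ 111120 × 0.1754 ≈ 19486.8 m.
Rounding to N decimal places gives at most 0.5 × 10⁻ᴺ degrees of error, i.e. 0.5 × 10⁻ᴺ × 19486.8 m.
Need 0.5 × 19486.8 × 10⁻ᴺ ≤ 1.7 → 10⁻ᴺ ≤ 1.745e-04, so N ≥ 3.76.
At 3 places the error can reach 9.74 m, but 4 places keeps it to 0.974 m.

4 decimal places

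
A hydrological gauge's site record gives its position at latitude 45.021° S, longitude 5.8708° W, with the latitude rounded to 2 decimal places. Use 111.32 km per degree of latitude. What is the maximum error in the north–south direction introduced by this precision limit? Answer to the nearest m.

557 m

Rounding to 2 decimal places leaves the latitude within ±0.005° of the true value.
North–south distance: 0.005° × 111320 m/° = 556.6 m.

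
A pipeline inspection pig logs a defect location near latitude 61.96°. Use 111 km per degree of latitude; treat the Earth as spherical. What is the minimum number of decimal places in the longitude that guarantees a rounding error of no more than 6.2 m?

At 61.96° one degree of longitude covers 111000 × cos 61.96° ≈ 111000 × 0.4701 ≈ 52179.8 m.
With N decimal places the half-ulp bound is 0.5·10⁻ᴺ°, or 0.5·10⁻ᴺ × 52179.8 m on the ground.
Setting 26089.9 × 10⁻ᴺ ≤ 6.2 gives 10ᴺ ≥ 4208, i.e. N ≥ 3.62.
So 4 decimal places suffice (2.61 m); 3 would allow up to 26.1 m.

4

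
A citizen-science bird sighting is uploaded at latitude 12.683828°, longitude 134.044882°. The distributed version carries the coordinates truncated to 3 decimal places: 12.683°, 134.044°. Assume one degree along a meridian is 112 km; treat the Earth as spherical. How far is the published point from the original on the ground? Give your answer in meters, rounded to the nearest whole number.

The latitude changed by +0.000828° and the longitude by +0.000882°.
North–south shift: 0.000828 × 112000 = 92.736 m.
East–west at this latitude: 0.000882° × 112000 × cos 12.683° ≈ 0.000882 × 109267 = 96.3736 m.
Hypotenuse of the two orthogonal shifts: √(92.736² + 96.3736²) = 133.745 m.

134 meters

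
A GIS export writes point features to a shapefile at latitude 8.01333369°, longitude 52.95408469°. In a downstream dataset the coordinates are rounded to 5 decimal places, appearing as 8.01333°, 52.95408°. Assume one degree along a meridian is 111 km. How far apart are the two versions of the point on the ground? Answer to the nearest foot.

Δlat = 8.01333369 − 8.01333 = +0.00000369°; Δlon = 52.95408469 − 52.95408 = +0.00000469°.
North–south shift: 0.00000369 × 111000 = 0.40959 m.
East–west at this latitude: 0.00000469° × 111000 × cos 8.01333° ≈ 0.00000469 × 109916 = 0.515507 m.
Distance: √(0.40959² + 0.515507²) ≈ 0.658416 m.
In feet: 0.658416 m ÷ 0.3048 ≈ 2.1602 ft.

2 feet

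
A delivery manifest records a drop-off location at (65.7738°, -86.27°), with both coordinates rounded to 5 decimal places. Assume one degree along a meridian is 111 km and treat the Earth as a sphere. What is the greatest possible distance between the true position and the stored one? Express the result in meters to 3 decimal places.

0.600 meters

Rounding to 5 decimal places leaves each coordinate within ±5e-06° of the true value.
N–S: 5e-06° × 111000 m/° = 0.555 m.
E–W at 65.7738°: 5e-06° × 111000 × cos 65.7738° = 5e-06 × 111000 × 0.4103 ≈ 0.227739 m.
The two errors are perpendicular, so the maximum displacement is √(0.555² + 0.227739²) ≈ 0.599908 m.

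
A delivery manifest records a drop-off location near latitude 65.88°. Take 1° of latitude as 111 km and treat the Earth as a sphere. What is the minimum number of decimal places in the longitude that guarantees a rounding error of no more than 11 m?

4 decimal places

At 65.88° one degree of longitude covers 111000 × cos 65.88° ≈ 111000 × 0.4086 ≈ 45360 m.
With N decimal places the half-ulp bound is 0.5·10⁻ᴺ°, or 0.5·10⁻ᴺ × 45360 m on the ground.
Need 0.5 × 45360 × 10⁻ᴺ ≤ 11 → 10⁻ᴺ ≤ 4.850e-04, so N ≥ 3.31.
So 4 decimal places suffice (2.27 m); 3 would allow up to 22.7 m.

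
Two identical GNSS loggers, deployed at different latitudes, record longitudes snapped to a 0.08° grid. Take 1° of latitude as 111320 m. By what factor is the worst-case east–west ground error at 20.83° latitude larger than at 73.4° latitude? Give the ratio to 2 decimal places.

With a 0.08° grid the true value lies within half a step, ±0.08°/2 = ±0.04°, of the stored one.
Error at 20.83° = 0.04° × 111320 × cos 20.83° ≈ 4452.8 × 0.9346 = 4161.8 m.
Error at 73.4° = 0.04° × 111320 × cos 73.4° ≈ 4452.8 × 0.2857 = 1272.1 m.
Ratio: 4161.8 / 1272.1 = cos 20.83° / cos 73.4° ≈ 3.2715.

3.27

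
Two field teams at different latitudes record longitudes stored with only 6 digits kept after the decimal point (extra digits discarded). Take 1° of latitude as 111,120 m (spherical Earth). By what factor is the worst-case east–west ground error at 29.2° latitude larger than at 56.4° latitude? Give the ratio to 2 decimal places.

1.58

Truncating at 6 decimal places can drop up to a full unit in the last place, so the longitude may be off by as much as 1e-06°.
Error at 29.2° = 1e-06° × 111120 × cos 29.2° ≈ 0.11112 × 0.8729 = 0.096999 m.
Error at 56.4° = 1e-06° × 111120 × cos 56.4° ≈ 0.11112 × 0.5534 = 0.061493 m.
The ratio reduces to cos 29.2° / cos 56.4° = 0.8729/0.5534 ≈ 1.5774.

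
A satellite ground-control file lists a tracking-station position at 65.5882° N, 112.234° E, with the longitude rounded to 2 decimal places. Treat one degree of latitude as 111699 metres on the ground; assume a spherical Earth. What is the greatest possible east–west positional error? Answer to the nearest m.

231 m

Rounding to 2 decimal places leaves the longitude within ±0.005° of the true value.
One degree of longitude at 65.5882° is 111699 × cos 65.5882° ≈ 111699 × 0.4133 = 46164.3 m.
Maximum E–W displacement: 0.005 × 46164.3 = 230.822 m.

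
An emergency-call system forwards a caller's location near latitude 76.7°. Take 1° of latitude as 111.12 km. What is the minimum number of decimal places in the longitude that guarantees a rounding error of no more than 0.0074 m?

7 decimal places

At 76.7° one degree of longitude covers 111120 × cos 76.7° ≈ 111120 × 0.2300 ≈ 25563.1 m.
N decimal places → at most half a unit in the last place, 0.5 × 10⁻ᴺ° = 25563.1/2 × 10⁻ᴺ m.
Need 0.5 × 25563.1 × 10⁻ᴺ ≤ 0.0074 → 10⁻ᴺ ≤ 5.790e-07, so N ≥ 6.24.
So 7 decimal places suffice (0.00128 m); 6 would allow up to 0.0128 m.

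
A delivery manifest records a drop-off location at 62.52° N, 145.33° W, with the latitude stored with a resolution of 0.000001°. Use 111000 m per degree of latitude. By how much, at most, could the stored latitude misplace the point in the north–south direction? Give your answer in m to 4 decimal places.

0.0555 m

With a 0.000001° grid the true value lies within half a step, ±0.000001°/2 = ±5e-07°, of the stored one.
North–south distance: 5e-07° × 111000 m/° = 0.0555 m.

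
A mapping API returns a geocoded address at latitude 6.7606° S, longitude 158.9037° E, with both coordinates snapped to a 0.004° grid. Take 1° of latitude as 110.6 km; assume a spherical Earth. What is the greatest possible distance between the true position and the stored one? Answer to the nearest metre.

With a 0.004° grid the true value lies within half a step, ±0.004°/2 = ±0.002°, of the stored one.
Latitude error → 0.002 × 110600 = 221.2 m along the meridian.
E–W at 6.7606°: 0.002° × 110600 × cos 6.7606° = 0.002 × 110600 × 0.9930 ≈ 219.662 m.
Worst case both components are at the extreme and orthogonal: √(221.2² + 219.662²) ≈ 311.738 m.

312 metres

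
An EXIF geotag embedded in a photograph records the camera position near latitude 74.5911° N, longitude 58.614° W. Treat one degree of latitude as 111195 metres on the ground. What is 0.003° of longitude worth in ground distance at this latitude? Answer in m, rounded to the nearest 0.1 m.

88.6 m

One degree of longitude here spans 111195 × cos 74.5911° = 111195 × 0.2657 ≈ 29545.2 m; 0.003° of that is 88.6355 m.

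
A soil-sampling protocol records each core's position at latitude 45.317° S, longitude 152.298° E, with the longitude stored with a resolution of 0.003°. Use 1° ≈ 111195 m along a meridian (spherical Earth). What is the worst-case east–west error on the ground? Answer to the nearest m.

117 m

With a 0.003° grid the true value lies within half a step, ±0.003°/2 = ±0.0015°, of the stored one.
At latitude 45.317° a degree of longitude spans 111195 m × cos 45.317° = 111195 × 0.7032 ≈ 78190.5 m.
Maximum E–W displacement: 0.0015 × 78190.5 = 117.286 m.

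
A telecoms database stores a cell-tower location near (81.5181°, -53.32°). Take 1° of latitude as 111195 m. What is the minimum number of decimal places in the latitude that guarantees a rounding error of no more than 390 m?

3 decimal places

One degree of latitude covers 111195 m.
Rounding to N decimal places gives at most 0.5 × 10⁻ᴺ degrees of error, i.e. 0.5 × 10⁻ᴺ × 111195 m.
Setting 55597.5 × 10⁻ᴺ ≤ 390 gives 10ᴺ ≥ 142.6, i.e. N ≥ 2.15.
So 3 decimal places suffice (55.6 m); 2 would allow up to 556 m.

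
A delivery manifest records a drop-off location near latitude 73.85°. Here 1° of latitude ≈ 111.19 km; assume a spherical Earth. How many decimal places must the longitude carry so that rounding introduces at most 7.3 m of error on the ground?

At 73.85° one degree of longitude covers 111190 × cos 73.85° ≈ 111190 × 0.2782 ≈ 30927.8 m.
Rounding to N decimal places gives at most 0.5 × 10⁻ᴺ degrees of error, i.e. 0.5 × 10⁻ᴺ × 30927.8 m.
Need 0.5 × 30927.8 × 10⁻ᴺ ≤ 7.3 → 10⁻ᴺ ≤ 4.721e-04, so N ≥ 3.33.
N = 3 would give 15.5 m (too coarse); N = 4 gives 1.55 m ≤ 7.3 m.

4 decimal places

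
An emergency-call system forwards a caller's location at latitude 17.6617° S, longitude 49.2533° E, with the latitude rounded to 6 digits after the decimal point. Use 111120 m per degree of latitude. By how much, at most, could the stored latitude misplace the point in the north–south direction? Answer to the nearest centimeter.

6 centimeters

Rounding to 6 decimal places leaves the latitude within ±5e-07° of the true value.
Along the meridian that is 5e-07° × 111120 m/° = 0.05556 m.
That is 0.05556 m = 5.556 cm.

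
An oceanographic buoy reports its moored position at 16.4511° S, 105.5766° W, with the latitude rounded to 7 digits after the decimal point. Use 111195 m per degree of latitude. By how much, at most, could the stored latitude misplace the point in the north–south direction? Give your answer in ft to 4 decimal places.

Rounding to 7 decimal places leaves the latitude within ±5e-08° of the true value.
So the N–S error is at most 5e-08 × 111195 = 0.00555975 m.
Converting: 0.00555975 m × 3.2808 ft/m ≈ 0.018241 ft.

0.0182 ft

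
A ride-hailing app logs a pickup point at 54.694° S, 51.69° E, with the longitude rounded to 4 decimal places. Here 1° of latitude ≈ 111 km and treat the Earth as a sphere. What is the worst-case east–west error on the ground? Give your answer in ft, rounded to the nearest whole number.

Rounding to 4 decimal places leaves the longitude within ±5e-05° of the true value.
One degree of longitude at 54.694° is 111000 × cos 54.694° ≈ 111000 × 0.5779 = 64151.7 m.
So at most 5e-05° × 64151.7 ≈ 3.20758 m east–west.
In feet: 3.20758 m ÷ 0.3048 ≈ 10.524 ft.

11 ft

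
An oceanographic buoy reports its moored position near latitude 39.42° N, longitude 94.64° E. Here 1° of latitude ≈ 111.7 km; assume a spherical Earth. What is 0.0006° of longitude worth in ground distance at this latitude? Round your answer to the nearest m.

One degree of longitude here spans 111700 × cos 39.42° = 111700 × 0.7725 ≈ 86289.6 m; 0.0006° of that is 51.7738 m.

52 m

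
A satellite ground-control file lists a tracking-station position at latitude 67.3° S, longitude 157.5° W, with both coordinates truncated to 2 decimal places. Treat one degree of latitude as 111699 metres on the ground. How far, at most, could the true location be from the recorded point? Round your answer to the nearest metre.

1197 metres

Truncating at 2 decimal places can drop up to a full unit in the last place, so each coordinate may be off by as much as 0.01°.
Latitude error → 0.01 × 111699 = 1116.99 m along the meridian.
Longitude error → 0.01 × 111699 × cos 67.3° = 0.01 × 111699 × 0.3859 ≈ 431.053 m.
Combining orthogonally: (1116.99² + 431.053²)^½ ≈ 1197.28 m.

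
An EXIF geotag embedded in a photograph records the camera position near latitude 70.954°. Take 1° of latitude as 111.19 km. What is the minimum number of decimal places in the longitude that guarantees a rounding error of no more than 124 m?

3

At 70.954° one degree of longitude covers 111190 × cos 70.954° ≈ 111190 × 0.3263 ≈ 36284.3 m.
With N decimal places the half-ulp bound is 0.5·10⁻ᴺ°, or 0.5·10⁻ᴺ × 36284.3 m on the ground.
Setting 18142.2 × 10⁻ᴺ ≤ 124 gives 10ᴺ ≥ 146.3, i.e. N ≥ 2.17.
So 3 decimal places suffice (18.1 m); 2 would allow up to 181 m.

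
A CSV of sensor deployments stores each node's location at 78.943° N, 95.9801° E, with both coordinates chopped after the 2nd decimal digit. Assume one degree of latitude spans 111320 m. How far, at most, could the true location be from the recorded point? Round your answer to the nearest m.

1133 m

Truncating at 2 decimal places can drop up to a full unit in the last place, so each coordinate may be off by as much as 0.01°.
Latitude error → 0.01 × 111320 = 1113.2 m along the meridian.
E–W at 78.943°: 0.01° × 111320 × cos 78.943° = 0.01 × 111320 × 0.1918 ≈ 213.496 m.
The two errors are perpendicular, so the maximum displacement is √(1113.2² + 213.496²) ≈ 1133.49 m.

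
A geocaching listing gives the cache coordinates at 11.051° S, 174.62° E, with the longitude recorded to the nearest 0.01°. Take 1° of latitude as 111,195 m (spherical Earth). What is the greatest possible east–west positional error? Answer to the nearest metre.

546 metres

Rounding to 2 decimal places leaves the longitude within ±0.005° of the true value.
At latitude 11.051° a degree of longitude spans 111195 m × cos 11.051° = 111195 × 0.9815 ≈ 109133 m.
Maximum E–W displacement: 0.005 × 109133 = 545.666 m.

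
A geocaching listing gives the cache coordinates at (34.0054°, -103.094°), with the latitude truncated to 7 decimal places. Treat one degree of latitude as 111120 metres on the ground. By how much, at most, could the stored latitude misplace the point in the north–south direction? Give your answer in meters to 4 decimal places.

0.0111 meters

Truncating at 7 decimal places can drop up to a full unit in the last place, so the latitude may be off by as much as 1e-07°.
So the N–S error is at most 1e-07 × 111120 = 0.011112 m.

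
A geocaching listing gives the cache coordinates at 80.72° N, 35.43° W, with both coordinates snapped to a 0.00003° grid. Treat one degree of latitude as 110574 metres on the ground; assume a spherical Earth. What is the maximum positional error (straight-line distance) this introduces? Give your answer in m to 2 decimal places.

With a 0.00003° grid the true value lies within half a step, ±0.00003°/2 = ±1.5e-05°, of the stored one.
N–S: 1.5e-05° × 110574 m/° = 1.65861 m.
Longitude error → 1.5e-05 × 110574 × cos 80.72° = 1.5e-05 × 110574 × 0.1613 ≈ 0.267466 m.
Worst case both components are at the extreme and orthogonal: √(1.65861² + 0.267466²) ≈ 1.68004 m.

1.68 m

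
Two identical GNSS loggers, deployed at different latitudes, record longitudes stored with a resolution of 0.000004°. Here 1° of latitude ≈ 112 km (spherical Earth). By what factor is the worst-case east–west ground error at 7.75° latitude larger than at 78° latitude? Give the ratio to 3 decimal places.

With a 0.000004° grid the true value lies within half a step, ±0.000004°/2 = ±2e-06°, of the stored one.
Error at 7.75° = 2e-06° × 112000 × cos 7.75° ≈ 0.224 × 0.9909 = 0.22195 m.
At 78°: 2e-06° × 112000 × cos 78° = 2e-06 × 112000 × 0.2079 ≈ 0.046572 m.
The ratio reduces to cos 7.75° / cos 78° = 0.9909/0.2079 ≈ 4.7658.

4.766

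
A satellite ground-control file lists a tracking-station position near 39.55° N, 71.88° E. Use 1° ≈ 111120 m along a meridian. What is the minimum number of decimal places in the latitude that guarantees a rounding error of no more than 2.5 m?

5 decimal places

One degree of latitude covers 111120 m.
With N decimal places the half-ulp bound is 0.5·10⁻ᴺ°, or 0.5·10⁻ᴺ × 111120 m on the ground.
Need 0.5 × 111120 × 10⁻ᴺ ≤ 2.5 → 10⁻ᴺ ≤ 4.500e-05, so N ≥ 4.35.
At 4 places the error can reach 5.56 m, but 5 places keeps it to 0.556 m.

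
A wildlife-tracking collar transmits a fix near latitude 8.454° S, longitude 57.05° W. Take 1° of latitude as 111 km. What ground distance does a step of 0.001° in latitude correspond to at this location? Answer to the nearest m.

0.001° × 111000 m/° = 111 m.

111 m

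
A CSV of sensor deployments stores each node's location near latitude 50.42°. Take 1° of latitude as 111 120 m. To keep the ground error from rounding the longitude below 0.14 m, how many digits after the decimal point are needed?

6 decimal places

At 50.42° one degree of longitude covers 111120 × cos 50.42° ≈ 111120 × 0.6372 ≈ 70800.7 m.
N decimal places → at most half a unit in the last place, 0.5 × 10⁻ᴺ° = 70800.7/2 × 10⁻ᴺ m.
Setting 35400.3 × 10⁻ᴺ ≤ 0.14 gives 10ᴺ ≥ 2.529e+05, i.e. N ≥ 5.40.
So 6 decimal places suffice (0.0354 m); 5 would allow up to 0.354 m.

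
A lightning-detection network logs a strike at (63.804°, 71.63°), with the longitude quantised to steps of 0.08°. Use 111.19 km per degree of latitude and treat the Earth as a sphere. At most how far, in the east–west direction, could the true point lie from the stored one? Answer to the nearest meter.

With a 0.08° grid the true value lies within half a step, ±0.08°/2 = ±0.04°, of the stored one.
One degree of longitude at 63.804° is 111190 × cos 63.804° ≈ 111190 × 0.4414 = 49084.1 m.
Maximum E–W displacement: 0.04 × 49084.1 = 1963.36 m.

1963 meters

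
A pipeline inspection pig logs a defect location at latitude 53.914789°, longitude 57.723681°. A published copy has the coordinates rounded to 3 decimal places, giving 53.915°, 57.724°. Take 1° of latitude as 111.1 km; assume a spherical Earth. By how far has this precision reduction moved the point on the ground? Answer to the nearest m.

The latitude changed by -0.000211° and the longitude by -0.000319°.
N–S: -0.000211° × 111100 m/° = -23.4421 m.
East–west at this latitude: -0.000319° × 111100 × cos 53.915° ≈ -0.000319 × 65436.2 = -20.8742 m.
Distance: √(23.4421² + 20.8742²) ≈ 31.3889 m.

31 m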